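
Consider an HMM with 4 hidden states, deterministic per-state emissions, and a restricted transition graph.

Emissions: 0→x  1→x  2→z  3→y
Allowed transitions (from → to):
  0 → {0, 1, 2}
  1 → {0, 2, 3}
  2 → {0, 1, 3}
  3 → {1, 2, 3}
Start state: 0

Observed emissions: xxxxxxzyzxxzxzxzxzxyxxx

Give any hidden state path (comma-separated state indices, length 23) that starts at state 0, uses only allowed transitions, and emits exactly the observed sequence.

0,0,0,0,0,1,2,3,2,1,0,2,1,2,0,2,0,2,1,3,1,0,1

  0: obs=x cand={0,1} pick 0 [start]
  1: obs=x cand={0,1} pick 0 [0->0 ok]
  2: obs=x cand={0,1} pick 0 [0->0 ok]
  3: obs=x cand={0,1} pick 0 [0->0 ok]
  4: obs=x cand={0,1} pick 0 [0->0 ok]
  5: obs=x cand={0,1} pick 1 [0->1 ok]
  6: obs=z cand={2} pick 2 [1->2 ok]
  7: obs=y cand={3} pick 3 [2->3 ok]
  8: obs=z cand={2} pick 2 [3->2 ok]
  9: obs=x cand={0,1} pick 1 [2->1 ok]
  10: obs=x cand={0,1} pick 0 [1->0 ok]
  11: obs=z cand={2} pick 2 [0->2 ok]
  12: obs=x cand={0,1} pick 1 [2->1 ok]
  13: obs=z cand={2} pick 2 [1->2 ok]
  14: obs=x cand={0,1} pick 0 [2->0 ok]
  15: obs=z cand={2} pick 2 [0->2 ok]
  16: obs=x cand={0,1} pick 0 [2->0 ok]
  17: obs=z cand={2} pick 2 [0->2 ok]
  18: obs=x cand={0,1} pick 1 [2->1 ok]
  19: obs=y cand={3} pick 3 [1->3 ok]
  20: obs=x cand={0,1} pick 1 [3->1 ok]
  21: obs=x cand={0,1} pick 0 [1->0 ok]
  22: obs=x cand={0,1} pick 1 [0->1 ok]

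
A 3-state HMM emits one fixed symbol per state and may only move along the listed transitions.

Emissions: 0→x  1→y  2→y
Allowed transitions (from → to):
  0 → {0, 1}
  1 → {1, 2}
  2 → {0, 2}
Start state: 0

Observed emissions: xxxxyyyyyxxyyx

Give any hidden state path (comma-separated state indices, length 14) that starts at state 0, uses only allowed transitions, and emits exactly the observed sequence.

  [0] x  {0}  => 0  start
  [1] x  {0}  => 0  0->0 ok
  [2] x  {0}  => 0  0->0 ok
  [3] x  {0}  => 0  0->0 ok
  [4] y  {1,2}  => 1  0->1 ok
  [5] y  {1,2}  => 1  1->1 ok
  [6] y  {1,2}  => 1  1->1 ok
  [7] y  {1,2}  => 2  1->2 ok
  [8] y  {1,2}  => 2  2->2 ok
  [9] x  {0}  => 0  2->0 ok
  [10] x  {0}  => 0  0->0 ok
  [11] y  {1,2}  => 1  0->1 ok
  [12] y  {1,2}  => 2  1->2 ok
  [13] x  {0}  => 0  2->0 ok

0,0,0,0,1,1,1,2,2,0,0,1,2,0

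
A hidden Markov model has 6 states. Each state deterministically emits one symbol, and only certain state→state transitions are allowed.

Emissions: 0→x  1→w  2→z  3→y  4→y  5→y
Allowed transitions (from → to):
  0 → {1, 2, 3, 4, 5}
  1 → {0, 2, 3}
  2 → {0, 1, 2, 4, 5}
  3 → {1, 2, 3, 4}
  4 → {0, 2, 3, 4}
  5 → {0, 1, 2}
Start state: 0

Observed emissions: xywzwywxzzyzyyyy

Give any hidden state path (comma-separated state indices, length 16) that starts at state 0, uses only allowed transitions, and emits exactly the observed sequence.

  0: obs=x cand={0} pick 0 [start]
  1: obs=y cand={3,4,5} pick 3 [0->3 ok]
  2: obs=w cand={1} pick 1 [3->1 ok]
  3: obs=z cand={2} pick 2 [1->2 ok]
  4: obs=w cand={1} pick 1 [2->1 ok]
  5: obs=y cand={3,4,5} pick 3 [1->3 ok]
  6: obs=w cand={1} pick 1 [3->1 ok]
  7: obs=x cand={0} pick 0 [1->0 ok]
  8: obs=z cand={2} pick 2 [0->2 ok]
  9: obs=z cand={2} pick 2 [2->2 ok]
  10: obs=y cand={3,4,5} pick 5 [2->5 ok]
  11: obs=z cand={2} pick 2 [5->2 ok]
  12: obs=y cand={3,4,5} pick 4 [2->4 ok]
  13: obs=y cand={3,4,5} pick 3 [4->3 ok]
  14: obs=y cand={3,4,5} pick 3 [3->3 ok]
  15: obs=y cand={3,4,5} pick 4 [3->4 ok]

0,3,1,2,1,3,1,0,2,2,5,2,4,3,3,4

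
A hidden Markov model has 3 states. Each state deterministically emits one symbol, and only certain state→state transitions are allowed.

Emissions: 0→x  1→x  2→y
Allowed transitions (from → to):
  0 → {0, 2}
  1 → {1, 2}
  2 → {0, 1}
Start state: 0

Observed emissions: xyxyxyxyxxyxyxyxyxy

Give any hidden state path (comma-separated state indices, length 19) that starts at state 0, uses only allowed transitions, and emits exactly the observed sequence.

  0: obs=x cand={0,1} pick 0 [start]
  1: obs=y cand={2} pick 2 [0->2 ok]
  2: obs=x cand={0,1} pick 0 [2->0 ok]
  3: obs=y cand={2} pick 2 [0->2 ok]
  4: obs=x cand={0,1} pick 1 [2->1 ok]
  5: obs=y cand={2} pick 2 [1->2 ok]
  6: obs=x cand={0,1} pick 1 [2->1 ok]
  7: obs=y cand={2} pick 2 [1->2 ok]
  8: obs=x cand={0,1} pick 0 [2->0 ok]
  9: obs=x cand={0,1} pick 0 [0->0 ok]
  10: obs=y cand={2} pick 2 [0->2 ok]
  11: obs=x cand={0,1} pick 1 [2->1 ok]
  12: obs=y cand={2} pick 2 [1->2 ok]
  13: obs=x cand={0,1} pick 1 [2->1 ok]
  14: obs=y cand={2} pick 2 [1->2 ok]
  15: obs=x cand={0,1} pick 0 [2->0 ok]
  16: obs=y cand={2} pick 2 [0->2 ok]
  17: obs=x cand={0,1} pick 0 [2->0 ok]
  18: obs=y cand={2} pick 2 [0->2 ok]

0,2,0,2,1,2,1,2,0,0,2,1,2,1,2,0,2,0,2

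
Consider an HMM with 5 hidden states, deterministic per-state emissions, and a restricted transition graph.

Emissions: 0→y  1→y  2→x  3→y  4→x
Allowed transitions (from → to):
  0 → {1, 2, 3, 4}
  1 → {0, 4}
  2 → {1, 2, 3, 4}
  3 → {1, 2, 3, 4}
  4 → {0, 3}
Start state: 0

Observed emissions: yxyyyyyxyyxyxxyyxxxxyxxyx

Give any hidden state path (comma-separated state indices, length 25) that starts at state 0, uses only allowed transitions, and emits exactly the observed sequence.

  pos 0: y in {0,1,3}, choose 0; start
  pos 1: x in {2,4}, choose 2; 0->2 ok
  pos 2: y in {0,1,3}, choose 1; 2->1 ok
  pos 3: y in {0,1,3}, choose 0; 1->0 ok
  pos 4: y in {0,1,3}, choose 1; 0->1 ok
  pos 5: y in {0,1,3}, choose 0; 1->0 ok
  pos 6: y in {0,1,3}, choose 1; 0->1 ok
  pos 7: x in {2,4}, choose 4; 1->4 ok
  pos 8: y in {0,1,3}, choose 3; 4->3 ok
  pos 9: y in {0,1,3}, choose 1; 3->1 ok
  pos 10: x in {2,4}, choose 4; 1->4 ok
  pos 11: y in {0,1,3}, choose 0; 4->0 ok
  pos 12: x in {2,4}, choose 2; 0->2 ok
  pos 13: x in {2,4}, choose 2; 2->2 ok
  pos 14: y in {0,1,3}, choose 3; 2->3 ok
  pos 15: y in {0,1,3}, choose 3; 3->3 ok
  pos 16: x in {2,4}, choose 2; 3->2 ok
  pos 17: x in {2,4}, choose 2; 2->2 ok
  pos 18: x in {2,4}, choose 2; 2->2 ok
  pos 19: x in {2,4}, choose 4; 2->4 ok
  pos 20: y in {0,1,3}, choose 3; 4->3 ok
  pos 21: x in {2,4}, choose 2; 3->2 ok
  pos 22: x in {2,4}, choose 2; 2->2 ok
  pos 23: y in {0,1,3}, choose 3; 2->3 ok
  pos 24: x in {2,4}, choose 4; 3->4 ok

0,2,1,0,1,0,1,4,3,1,4,0,2,2,3,3,2,2,2,4,3,2,2,3,4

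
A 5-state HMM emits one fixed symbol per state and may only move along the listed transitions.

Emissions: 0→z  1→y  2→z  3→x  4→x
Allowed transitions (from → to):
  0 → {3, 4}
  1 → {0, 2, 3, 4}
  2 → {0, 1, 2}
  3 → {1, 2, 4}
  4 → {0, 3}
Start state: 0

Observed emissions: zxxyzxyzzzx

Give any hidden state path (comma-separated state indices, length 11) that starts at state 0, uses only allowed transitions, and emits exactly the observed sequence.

0,4,3,1,0,3,1,2,2,0,4

  pos 0: z in {0,2}, choose 0; start
  pos 1: x in {3,4}, choose 4; 0->4 ok
  pos 2: x in {3,4}, choose 3; 4->3 ok
  pos 3: y in {1}, choose 1; 3->1 ok
  pos 4: z in {0,2}, choose 0; 1->0 ok
  pos 5: x in {3,4}, choose 3; 0->3 ok
  pos 6: y in {1}, choose 1; 3->1 ok
  pos 7: z in {0,2}, choose 2; 1->2 ok
  pos 8: z in {0,2}, choose 2; 2->2 ok
  pos 9: z in {0,2}, choose 0; 2->0 ok
  pos 10: x in {3,4}, choose 4; 0->4 ok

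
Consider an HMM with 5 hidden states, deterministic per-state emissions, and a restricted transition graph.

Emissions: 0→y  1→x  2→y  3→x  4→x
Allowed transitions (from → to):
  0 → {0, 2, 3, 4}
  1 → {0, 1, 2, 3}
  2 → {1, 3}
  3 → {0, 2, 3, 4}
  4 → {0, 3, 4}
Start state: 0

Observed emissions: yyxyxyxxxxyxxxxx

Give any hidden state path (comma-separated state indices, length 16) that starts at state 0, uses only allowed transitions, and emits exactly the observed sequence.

0,2,1,2,3,2,3,3,3,3,0,3,4,4,3,4

  [0] y  {0,2}  => 0  start
  [1] y  {0,2}  => 2  0->2 ok
  [2] x  {1,3,4}  => 1  2->1 ok
  [3] y  {0,2}  => 2  1->2 ok
  [4] x  {1,3,4}  => 3  2->3 ok
  [5] y  {0,2}  => 2  3->2 ok
  [6] x  {1,3,4}  => 3  2->3 ok
  [7] x  {1,3,4}  => 3  3->3 ok
  [8] x  {1,3,4}  => 3  3->3 ok
  [9] x  {1,3,4}  => 3  3->3 ok
  [10] y  {0,2}  => 0  3->0 ok
  [11] x  {1,3,4}  => 3  0->3 ok
  [12] x  {1,3,4}  => 4  3->4 ok
  [13] x  {1,3,4}  => 4  4->4 ok
  [14] x  {1,3,4}  => 3  4->3 ok
  [15] x  {1,3,4}  => 4  3->4 ok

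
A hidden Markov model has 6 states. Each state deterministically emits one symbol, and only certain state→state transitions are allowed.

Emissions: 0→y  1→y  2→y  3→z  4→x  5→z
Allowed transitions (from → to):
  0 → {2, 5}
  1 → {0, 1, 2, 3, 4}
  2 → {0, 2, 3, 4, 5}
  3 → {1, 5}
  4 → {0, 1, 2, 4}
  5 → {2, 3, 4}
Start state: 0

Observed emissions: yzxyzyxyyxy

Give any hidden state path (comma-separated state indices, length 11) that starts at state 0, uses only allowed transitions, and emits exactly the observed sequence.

0,5,4,2,3,1,4,0,2,4,1

  pos 0: y in {0,1,2}, choose 0; start
  pos 1: z in {3,5}, choose 5; 0->5 ok
  pos 2: x in {4}, choose 4; 5->4 ok
  pos 3: y in {0,1,2}, choose 2; 4->2 ok
  pos 4: z in {3,5}, choose 3; 2->3 ok
  pos 5: y in {0,1,2}, choose 1; 3->1 ok
  pos 6: x in {4}, choose 4; 1->4 ok
  pos 7: y in {0,1,2}, choose 0; 4->0 ok
  pos 8: y in {0,1,2}, choose 2; 0->2 ok
  pos 9: x in {4}, choose 4; 2->4 ok
  pos 10: y in {0,1,2}, choose 1; 4->1 ok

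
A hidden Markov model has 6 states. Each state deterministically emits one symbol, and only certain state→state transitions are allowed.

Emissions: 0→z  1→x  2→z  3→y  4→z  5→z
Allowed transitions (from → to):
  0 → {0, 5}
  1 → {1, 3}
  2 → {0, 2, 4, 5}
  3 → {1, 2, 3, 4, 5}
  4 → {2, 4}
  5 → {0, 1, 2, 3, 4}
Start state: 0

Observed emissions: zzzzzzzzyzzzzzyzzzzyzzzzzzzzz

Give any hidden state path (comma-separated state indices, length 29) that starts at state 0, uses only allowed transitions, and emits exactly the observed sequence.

  pos 0: z in {0,2,4,5}, choose 0; start
  pos 1: z in {0,2,4,5}, choose 0; 0->0 ok
  pos 2: z in {0,2,4,5}, choose 0; 0->0 ok
  pos 3: z in {0,2,4,5}, choose 0; 0->0 ok
  pos 4: z in {0,2,4,5}, choose 5; 0->5 ok
  pos 5: z in {0,2,4,5}, choose 2; 5->2 ok
  pos 6: z in {0,2,4,5}, choose 0; 2->0 ok
  pos 7: z in {0,2,4,5}, choose 5; 0->5 ok
  pos 8: y in {3}, choose 3; 5->3 ok
  pos 9: z in {0,2,4,5}, choose 2; 3->2 ok
  pos 10: z in {0,2,4,5}, choose 5; 2->5 ok
  pos 11: z in {0,2,4,5}, choose 2; 5->2 ok
  pos 12: z in {0,2,4,5}, choose 2; 2->2 ok
  pos 13: z in {0,2,4,5}, choose 5; 2->5 ok
  pos 14: y in {3}, choose 3; 5->3 ok
  pos 15: z in {0,2,4,5}, choose 2; 3->2 ok
  pos 16: z in {0,2,4,5}, choose 0; 2->0 ok
  pos 17: z in {0,2,4,5}, choose 0; 0->0 ok
  pos 18: z in {0,2,4,5}, choose 5; 0->5 ok
  pos 19: y in {3}, choose 3; 5->3 ok
  pos 20: z in {0,2,4,5}, choose 4; 3->4 ok
  pos 21: z in {0,2,4,5}, choose 4; 4->4 ok
  pos 22: z in {0,2,4,5}, choose 2; 4->2 ok
  pos 23: z in {0,2,4,5}, choose 2; 2->2 ok
  pos 24: z in {0,2,4,5}, choose 4; 2->4 ok
  pos 25: z in {0,2,4,5}, choose 2; 4->2 ok
  pos 26: z in {0,2,4,5}, choose 0; 2->0 ok
  pos 27: z in {0,2,4,5}, choose 0; 0->0 ok
  pos 28: z in {0,2,4,5}, choose 5; 0->5 ok

0,0,0,0,5,2,0,5,3,2,5,2,2,5,3,2,0,0,5,3,4,4,2,2,4,2,0,0,5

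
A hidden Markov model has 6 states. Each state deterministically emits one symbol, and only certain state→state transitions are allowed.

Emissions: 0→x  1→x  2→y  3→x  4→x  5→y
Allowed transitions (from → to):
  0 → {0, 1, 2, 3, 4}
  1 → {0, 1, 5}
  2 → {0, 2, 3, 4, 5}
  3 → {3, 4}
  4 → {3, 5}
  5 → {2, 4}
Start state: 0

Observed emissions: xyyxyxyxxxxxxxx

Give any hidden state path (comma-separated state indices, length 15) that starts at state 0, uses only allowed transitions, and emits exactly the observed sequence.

  0: obs=x cand={0,1,3,4} pick 0 [start]
  1: obs=y cand={2,5} pick 2 [0->2 ok]
  2: obs=y cand={2,5} pick 5 [2->5 ok]
  3: obs=x cand={0,1,3,4} pick 4 [5->4 ok]
  4: obs=y cand={2,5} pick 5 [4->5 ok]
  5: obs=x cand={0,1,3,4} pick 4 [5->4 ok]
  6: obs=y cand={2,5} pick 5 [4->5 ok]
  7: obs=x cand={0,1,3,4} pick 4 [5->4 ok]
  8: obs=x cand={0,1,3,4} pick 3 [4->3 ok]
  9: obs=x cand={0,1,3,4} pick 4 [3->4 ok]
  10: obs=x cand={0,1,3,4} pick 3 [4->3 ok]
  11: obs=x cand={0,1,3,4} pick 4 [3->4 ok]
  12: obs=x cand={0,1,3,4} pick 3 [4->3 ok]
  13: obs=x cand={0,1,3,4} pick 3 [3->3 ok]
  14: obs=x cand={0,1,3,4} pick 3 [3->3 ok]

0,2,5,4,5,4,5,4,3,4,3,4,3,3,3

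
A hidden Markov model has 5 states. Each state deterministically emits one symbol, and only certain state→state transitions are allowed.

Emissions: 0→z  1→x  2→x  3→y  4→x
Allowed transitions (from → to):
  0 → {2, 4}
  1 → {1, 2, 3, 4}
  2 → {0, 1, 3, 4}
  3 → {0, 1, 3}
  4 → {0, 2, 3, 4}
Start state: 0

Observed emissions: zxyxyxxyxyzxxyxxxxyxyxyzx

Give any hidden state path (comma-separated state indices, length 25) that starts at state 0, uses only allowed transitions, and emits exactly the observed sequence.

0,4,3,1,3,1,4,3,1,3,0,4,4,3,1,1,4,2,3,1,3,1,3,0,2

  0: obs=z cand={0} pick 0 [start]
  1: obs=x cand={1,2,4} pick 4 [0->4 ok]
  2: obs=y cand={3} pick 3 [4->3 ok]
  3: obs=x cand={1,2,4} pick 1 [3->1 ok]
  4: obs=y cand={3} pick 3 [1->3 ok]
  5: obs=x cand={1,2,4} pick 1 [3->1 ok]
  6: obs=x cand={1,2,4} pick 4 [1->4 ok]
  7: obs=y cand={3} pick 3 [4->3 ok]
  8: obs=x cand={1,2,4} pick 1 [3->1 ok]
  9: obs=y cand={3} pick 3 [1->3 ok]
  10: obs=z cand={0} pick 0 [3->0 ok]
  11: obs=x cand={1,2,4} pick 4 [0->4 ok]
  12: obs=x cand={1,2,4} pick 4 [4->4 ok]
  13: obs=y cand={3} pick 3 [4->3 ok]
  14: obs=x cand={1,2,4} pick 1 [3->1 ok]
  15: obs=x cand={1,2,4} pick 1 [1->1 ok]
  16: obs=x cand={1,2,4} pick 4 [1->4 ok]
  17: obs=x cand={1,2,4} pick 2 [4->2 ok]
  18: obs=y cand={3} pick 3 [2->3 ok]
  19: obs=x cand={1,2,4} pick 1 [3->1 ok]
  20: obs=y cand={3} pick 3 [1->3 ok]
  21: obs=x cand={1,2,4} pick 1 [3->1 ok]
  22: obs=y cand={3} pick 3 [1->3 ok]
  23: obs=z cand={0} pick 0 [3->0 ok]
  24: obs=x cand={1,2,4} pick 2 [0->2 ok]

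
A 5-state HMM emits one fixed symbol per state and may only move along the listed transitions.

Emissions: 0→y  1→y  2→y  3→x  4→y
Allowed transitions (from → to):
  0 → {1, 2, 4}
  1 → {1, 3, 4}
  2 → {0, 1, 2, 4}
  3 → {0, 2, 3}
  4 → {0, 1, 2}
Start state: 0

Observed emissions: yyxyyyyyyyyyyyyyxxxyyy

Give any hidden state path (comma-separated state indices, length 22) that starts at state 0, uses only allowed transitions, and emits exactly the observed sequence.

  pos 0: y in {0,1,2,4}, choose 0; start
  pos 1: y in {0,1,2,4}, choose 1; 0->1 ok
  pos 2: x in {3}, choose 3; 1->3 ok
  pos 3: y in {0,1,2,4}, choose 2; 3->2 ok
  pos 4: y in {0,1,2,4}, choose 2; 2->2 ok
  pos 5: y in {0,1,2,4}, choose 4; 2->4 ok
  pos 6: y in {0,1,2,4}, choose 0; 4->0 ok
  pos 7: y in {0,1,2,4}, choose 2; 0->2 ok
  pos 8: y in {0,1,2,4}, choose 0; 2->0 ok
  pos 9: y in {0,1,2,4}, choose 2; 0->2 ok
  pos 10: y in {0,1,2,4}, choose 2; 2->2 ok
  pos 11: y in {0,1,2,4}, choose 2; 2->2 ok
  pos 12: y in {0,1,2,4}, choose 4; 2->4 ok
  pos 13: y in {0,1,2,4}, choose 1; 4->1 ok
  pos 14: y in {0,1,2,4}, choose 4; 1->4 ok
  pos 15: y in {0,1,2,4}, choose 1; 4->1 ok
  pos 16: x in {3}, choose 3; 1->3 ok
  pos 17: x in {3}, choose 3; 3->3 ok
  pos 18: x in {3}, choose 3; 3->3 ok
  pos 19: y in {0,1,2,4}, choose 0; 3->0 ok
  pos 20: y in {0,1,2,4}, choose 2; 0->2 ok
  pos 21: y in {0,1,2,4}, choose 4; 2->4 ok

0,1,3,2,2,4,0,2,0,2,2,2,4,1,4,1,3,3,3,0,2,4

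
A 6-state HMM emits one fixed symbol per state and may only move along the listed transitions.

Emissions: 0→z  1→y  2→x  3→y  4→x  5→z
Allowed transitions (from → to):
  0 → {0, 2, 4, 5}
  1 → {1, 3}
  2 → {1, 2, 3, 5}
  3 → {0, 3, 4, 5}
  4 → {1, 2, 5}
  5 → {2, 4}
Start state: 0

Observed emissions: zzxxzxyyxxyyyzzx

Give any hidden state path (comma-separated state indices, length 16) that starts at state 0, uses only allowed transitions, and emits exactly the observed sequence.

0,0,2,2,5,4,1,3,4,2,1,1,3,0,5,2

  t0 'z' -> {0,5}, take 0 (start)
  t1 'z' -> {0,5}, take 0 (0->0 ok)
  t2 'x' -> {2,4}, take 2 (0->2 ok)
  t3 'x' -> {2,4}, take 2 (2->2 ok)
  t4 'z' -> {0,5}, take 5 (2->5 ok)
  t5 'x' -> {2,4}, take 4 (5->4 ok)
  t6 'y' -> {1,3}, take 1 (4->1 ok)
  t7 'y' -> {1,3}, take 3 (1->3 ok)
  t8 'x' -> {2,4}, take 4 (3->4 ok)
  t9 'x' -> {2,4}, take 2 (4->2 ok)
  t10 'y' -> {1,3}, take 1 (2->1 ok)
  t11 'y' -> {1,3}, take 1 (1->1 ok)
  t12 'y' -> {1,3}, take 3 (1->3 ok)
  t13 'z' -> {0,5}, take 0 (3->0 ok)
  t14 'z' -> {0,5}, take 5 (0->5 ok)
  t15 'x' -> {2,4}, take 2 (5->2 ok)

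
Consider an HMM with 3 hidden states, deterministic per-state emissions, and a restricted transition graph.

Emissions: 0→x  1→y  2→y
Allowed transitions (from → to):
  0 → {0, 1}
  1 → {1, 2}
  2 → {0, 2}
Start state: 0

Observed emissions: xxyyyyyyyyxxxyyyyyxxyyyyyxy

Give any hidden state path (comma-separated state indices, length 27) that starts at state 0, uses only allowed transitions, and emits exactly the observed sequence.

0,0,1,1,1,1,1,1,2,2,0,0,0,1,1,2,2,2,0,0,1,2,2,2,2,0,1

  pos 0: x in {0}, choose 0; start
  pos 1: x in {0}, choose 0; 0->0 ok
  pos 2: y in {1,2}, choose 1; 0->1 ok
  pos 3: y in {1,2}, choose 1; 1->1 ok
  pos 4: y in {1,2}, choose 1; 1->1 ok
  pos 5: y in {1,2}, choose 1; 1->1 ok
  pos 6: y in {1,2}, choose 1; 1->1 ok
  pos 7: y in {1,2}, choose 1; 1->1 ok
  pos 8: y in {1,2}, choose 2; 1->2 ok
  pos 9: y in {1,2}, choose 2; 2->2 ok
  pos 10: x in {0}, choose 0; 2->0 ok
  pos 11: x in {0}, choose 0; 0->0 ok
  pos 12: x in {0}, choose 0; 0->0 ok
  pos 13: y in {1,2}, choose 1; 0->1 ok
  pos 14: y in {1,2}, choose 1; 1->1 ok
  pos 15: y in {1,2}, choose 2; 1->2 ok
  pos 16: y in {1,2}, choose 2; 2->2 ok
  pos 17: y in {1,2}, choose 2; 2->2 ok
  pos 18: x in {0}, choose 0; 2->0 ok
  pos 19: x in {0}, choose 0; 0->0 ok
  pos 20: y in {1,2}, choose 1; 0->1 ok
  pos 21: y in {1,2}, choose 2; 1->2 ok
  pos 22: y in {1,2}, choose 2; 2->2 ok
  pos 23: y in {1,2}, choose 2; 2->2 ok
  pos 24: y in {1,2}, choose 2; 2->2 ok
  pos 25: x in {0}, choose 0; 2->0 ok
  pos 26: y in {1,2}, choose 1; 0->1 ok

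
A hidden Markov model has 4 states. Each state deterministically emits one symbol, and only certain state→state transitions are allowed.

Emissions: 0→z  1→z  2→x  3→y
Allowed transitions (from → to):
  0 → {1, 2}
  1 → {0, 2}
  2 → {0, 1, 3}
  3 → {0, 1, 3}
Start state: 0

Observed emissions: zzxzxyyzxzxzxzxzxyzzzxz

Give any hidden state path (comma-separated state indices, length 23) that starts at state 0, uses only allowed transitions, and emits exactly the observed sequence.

0,1,2,1,2,3,3,0,2,1,2,0,2,0,2,0,2,3,0,1,0,2,0

  [0] z  {0,1}  => 0  start
  [1] z  {0,1}  => 1  0->1 ok
  [2] x  {2}  => 2  1->2 ok
  [3] z  {0,1}  => 1  2->1 ok
  [4] x  {2}  => 2  1->2 ok
  [5] y  {3}  => 3  2->3 ok
  [6] y  {3}  => 3  3->3 ok
  [7] z  {0,1}  => 0  3->0 ok
  [8] x  {2}  => 2  0->2 ok
  [9] z  {0,1}  => 1  2->1 ok
  [10] x  {2}  => 2  1->2 ok
  [11] z  {0,1}  => 0  2->0 ok
  [12] x  {2}  => 2  0->2 ok
  [13] z  {0,1}  => 0  2->0 ok
  [14] x  {2}  => 2  0->2 ok
  [15] z  {0,1}  => 0  2->0 ok
  [16] x  {2}  => 2  0->2 ok
  [17] y  {3}  => 3  2->3 ok
  [18] z  {0,1}  => 0  3->0 ok
  [19] z  {0,1}  => 1  0->1 ok
  [20] z  {0,1}  => 0  1->0 ok
  [21] x  {2}  => 2  0->2 ok
  [22] z  {0,1}  => 0  2->0 ok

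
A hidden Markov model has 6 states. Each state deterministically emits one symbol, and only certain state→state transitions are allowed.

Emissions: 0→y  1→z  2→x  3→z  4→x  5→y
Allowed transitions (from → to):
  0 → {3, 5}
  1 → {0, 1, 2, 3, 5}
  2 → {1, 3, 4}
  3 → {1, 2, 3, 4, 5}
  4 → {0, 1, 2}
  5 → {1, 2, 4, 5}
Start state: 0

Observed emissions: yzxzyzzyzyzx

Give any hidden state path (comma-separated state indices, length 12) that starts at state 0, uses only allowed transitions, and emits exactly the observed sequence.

  pos 0: y in {0,5}, choose 0; start
  pos 1: z in {1,3}, choose 3; 0->3 ok
  pos 2: x in {2,4}, choose 2; 3->2 ok
  pos 3: z in {1,3}, choose 1; 2->1 ok
  pos 4: y in {0,5}, choose 0; 1->0 ok
  pos 5: z in {1,3}, choose 3; 0->3 ok
  pos 6: z in {1,3}, choose 3; 3->3 ok
  pos 7: y in {0,5}, choose 5; 3->5 ok
  pos 8: z in {1,3}, choose 1; 5->1 ok
  pos 9: y in {0,5}, choose 0; 1->0 ok
  pos 10: z in {1,3}, choose 3; 0->3 ok
  pos 11: x in {2,4}, choose 2; 3->2 ok

0,3,2,1,0,3,3,5,1,0,3,2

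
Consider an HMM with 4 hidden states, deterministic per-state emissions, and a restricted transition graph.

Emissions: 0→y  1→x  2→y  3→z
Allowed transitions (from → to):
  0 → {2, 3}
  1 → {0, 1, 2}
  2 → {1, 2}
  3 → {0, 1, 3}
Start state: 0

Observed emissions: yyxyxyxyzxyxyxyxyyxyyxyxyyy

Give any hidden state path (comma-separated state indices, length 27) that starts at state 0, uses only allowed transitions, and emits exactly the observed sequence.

0,2,1,2,1,2,1,0,3,1,2,1,2,1,2,1,0,2,1,2,2,1,2,1,2,2,2

  0: obs=y cand={0,2} pick 0 [start]
  1: obs=y cand={0,2} pick 2 [0->2 ok]
  2: obs=x cand={1} pick 1 [2->1 ok]
  3: obs=y cand={0,2} pick 2 [1->2 ok]
  4: obs=x cand={1} pick 1 [2->1 ok]
  5: obs=y cand={0,2} pick 2 [1->2 ok]
  6: obs=x cand={1} pick 1 [2->1 ok]
  7: obs=y cand={0,2} pick 0 [1->0 ok]
  8: obs=z cand={3} pick 3 [0->3 ok]
  9: obs=x cand={1} pick 1 [3->1 ok]
  10: obs=y cand={0,2} pick 2 [1->2 ok]
  11: obs=x cand={1} pick 1 [2->1 ok]
  12: obs=y cand={0,2} pick 2 [1->2 ok]
  13: obs=x cand={1} pick 1 [2->1 ok]
  14: obs=y cand={0,2} pick 2 [1->2 ok]
  15: obs=x cand={1} pick 1 [2->1 ok]
  16: obs=y cand={0,2} pick 0 [1->0 ok]
  17: obs=y cand={0,2} pick 2 [0->2 ok]
  18: obs=x cand={1} pick 1 [2->1 ok]
  19: obs=y cand={0,2} pick 2 [1->2 ok]
  20: obs=y cand={0,2} pick 2 [2->2 ok]
  21: obs=x cand={1} pick 1 [2->1 ok]
  22: obs=y cand={0,2} pick 2 [1->2 ok]
  23: obs=x cand={1} pick 1 [2->1 ok]
  24: obs=y cand={0,2} pick 2 [1->2 ok]
  25: obs=y cand={0,2} pick 2 [2->2 ok]
  26: obs=y cand={0,2} pick 2 [2->2 ok]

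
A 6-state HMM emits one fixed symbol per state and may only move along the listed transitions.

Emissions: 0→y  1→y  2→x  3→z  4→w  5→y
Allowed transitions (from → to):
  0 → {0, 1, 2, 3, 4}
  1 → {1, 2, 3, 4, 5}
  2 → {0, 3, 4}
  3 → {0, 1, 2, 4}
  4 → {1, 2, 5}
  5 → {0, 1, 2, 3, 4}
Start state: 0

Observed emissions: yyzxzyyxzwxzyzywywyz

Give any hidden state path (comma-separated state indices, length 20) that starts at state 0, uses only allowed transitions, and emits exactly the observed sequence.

  [0] y  {0,1,5}  => 0  start
  [1] y  {0,1,5}  => 0  0->0 ok
  [2] z  {3}  => 3  0->3 ok
  [3] x  {2}  => 2  3->2 ok
  [4] z  {3}  => 3  2->3 ok
  [5] y  {0,1,5}  => 1  3->1 ok
  [6] y  {0,1,5}  => 1  1->1 ok
  [7] x  {2}  => 2  1->2 ok
  [8] z  {3}  => 3  2->3 ok
  [9] w  {4}  => 4  3->4 ok
  [10] x  {2}  => 2  4->2 ok
  [11] z  {3}  => 3  2->3 ok
  [12] y  {0,1,5}  => 0  3->0 ok
  [13] z  {3}  => 3  0->3 ok
  [14] y  {0,1,5}  => 0  3->0 ok
  [15] w  {4}  => 4  0->4 ok
  [16] y  {0,1,5}  => 5  4->5 ok
  [17] w  {4}  => 4  5->4 ok
  [18] y  {0,1,5}  => 5  4->5 ok
  [19] z  {3}  => 3  5->3 ok

0,0,3,2,3,1,1,2,3,4,2,3,0,3,0,4,5,4,5,3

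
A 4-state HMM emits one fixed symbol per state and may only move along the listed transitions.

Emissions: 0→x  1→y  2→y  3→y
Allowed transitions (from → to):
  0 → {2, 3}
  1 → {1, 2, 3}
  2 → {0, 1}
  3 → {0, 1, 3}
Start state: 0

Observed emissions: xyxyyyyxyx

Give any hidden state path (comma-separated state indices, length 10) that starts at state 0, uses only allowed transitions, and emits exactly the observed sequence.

  0: obs=x cand={0} pick 0 [start]
  1: obs=y cand={1,2,3} pick 2 [0->2 ok]
  2: obs=x cand={0} pick 0 [2->0 ok]
  3: obs=y cand={1,2,3} pick 3 [0->3 ok]
  4: obs=y cand={1,2,3} pick 1 [3->1 ok]
  5: obs=y cand={1,2,3} pick 3 [1->3 ok]
  6: obs=y cand={1,2,3} pick 3 [3->3 ok]
  7: obs=x cand={0} pick 0 [3->0 ok]
  8: obs=y cand={1,2,3} pick 2 [0->2 ok]
  9: obs=x cand={0} pick 0 [2->0 ok]

0,2,0,3,1,3,3,0,2,0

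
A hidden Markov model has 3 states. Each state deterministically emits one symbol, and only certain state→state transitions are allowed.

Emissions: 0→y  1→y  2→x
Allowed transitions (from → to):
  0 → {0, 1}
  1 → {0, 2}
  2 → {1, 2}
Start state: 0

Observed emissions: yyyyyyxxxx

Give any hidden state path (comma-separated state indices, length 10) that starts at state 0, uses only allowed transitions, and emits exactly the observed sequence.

  t0 'y' -> {0,1}, take 0 (start)
  t1 'y' -> {0,1}, take 1 (0->1 ok)
  t2 'y' -> {0,1}, take 0 (1->0 ok)
  t3 'y' -> {0,1}, take 0 (0->0 ok)
  t4 'y' -> {0,1}, take 0 (0->0 ok)
  t5 'y' -> {0,1}, take 1 (0->1 ok)
  t6 'x' -> {2}, take 2 (1->2 ok)
  t7 'x' -> {2}, take 2 (2->2 ok)
  t8 'x' -> {2}, take 2 (2->2 ok)
  t9 'x' -> {2}, take 2 (2->2 ok)

0,1,0,0,0,1,2,2,2,2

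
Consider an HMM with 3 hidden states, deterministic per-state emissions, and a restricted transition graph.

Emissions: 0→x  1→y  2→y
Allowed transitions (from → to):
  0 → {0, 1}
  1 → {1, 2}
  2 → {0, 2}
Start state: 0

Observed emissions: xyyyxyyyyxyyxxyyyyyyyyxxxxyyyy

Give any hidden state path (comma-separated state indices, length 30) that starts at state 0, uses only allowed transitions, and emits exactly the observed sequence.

0,1,1,2,0,1,2,2,2,0,1,2,0,0,1,1,1,1,1,2,2,2,0,0,0,0,1,2,2,2

  0: obs=x cand={0} pick 0 [start]
  1: obs=y cand={1,2} pick 1 [0->1 ok]
  2: obs=y cand={1,2} pick 1 [1->1 ok]
  3: obs=y cand={1,2} pick 2 [1->2 ok]
  4: obs=x cand={0} pick 0 [2->0 ok]
  5: obs=y cand={1,2} pick 1 [0->1 ok]
  6: obs=y cand={1,2} pick 2 [1->2 ok]
  7: obs=y cand={1,2} pick 2 [2->2 ok]
  8: obs=y cand={1,2} pick 2 [2->2 ok]
  9: obs=x cand={0} pick 0 [2->0 ok]
  10: obs=y cand={1,2} pick 1 [0->1 ok]
  11: obs=y cand={1,2} pick 2 [1->2 ok]
  12: obs=x cand={0} pick 0 [2->0 ok]
  13: obs=x cand={0} pick 0 [0->0 ok]
  14: obs=y cand={1,2} pick 1 [0->1 ok]
  15: obs=y cand={1,2} pick 1 [1->1 ok]
  16: obs=y cand={1,2} pick 1 [1->1 ok]
  17: obs=y cand={1,2} pick 1 [1->1 ok]
  18: obs=y cand={1,2} pick 1 [1->1 ok]
  19: obs=y cand={1,2} pick 2 [1->2 ok]
  20: obs=y cand={1,2} pick 2 [2->2 ok]
  21: obs=y cand={1,2} pick 2 [2->2 ok]
  22: obs=x cand={0} pick 0 [2->0 ok]
  23: obs=x cand={0} pick 0 [0->0 ok]
  24: obs=x cand={0} pick 0 [0->0 ok]
  25: obs=x cand={0} pick 0 [0->0 ok]
  26: obs=y cand={1,2} pick 1 [0->1 ok]
  27: obs=y cand={1,2} pick 2 [1->2 ok]
  28: obs=y cand={1,2} pick 2 [2->2 ok]
  29: obs=y cand={1,2} pick 2 [2->2 ok]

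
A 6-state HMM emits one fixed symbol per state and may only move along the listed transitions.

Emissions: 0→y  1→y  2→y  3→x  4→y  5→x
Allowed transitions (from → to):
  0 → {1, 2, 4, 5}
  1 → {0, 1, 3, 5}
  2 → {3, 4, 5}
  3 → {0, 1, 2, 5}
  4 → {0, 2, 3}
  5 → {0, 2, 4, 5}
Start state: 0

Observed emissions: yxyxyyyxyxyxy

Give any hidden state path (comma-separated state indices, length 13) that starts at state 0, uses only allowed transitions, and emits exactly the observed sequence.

  t0 'y' -> {0,1,2,4}, take 0 (start)
  t1 'x' -> {3,5}, take 5 (0->5 ok)
  t2 'y' -> {0,1,2,4}, take 0 (5->0 ok)
  t3 'x' -> {3,5}, take 5 (0->5 ok)
  t4 'y' -> {0,1,2,4}, take 4 (5->4 ok)
  t5 'y' -> {0,1,2,4}, take 2 (4->2 ok)
  t6 'y' -> {0,1,2,4}, take 4 (2->4 ok)
  t7 'x' -> {3,5}, take 3 (4->3 ok)
  t8 'y' -> {0,1,2,4}, take 1 (3->1 ok)
  t9 'x' -> {3,5}, take 3 (1->3 ok)
  t10 'y' -> {0,1,2,4}, take 0 (3->0 ok)
  t11 'x' -> {3,5}, take 5 (0->5 ok)
  t12 'y' -> {0,1,2,4}, take 0 (5->0 ok)

0,5,0,5,4,2,4,3,1,3,0,5,0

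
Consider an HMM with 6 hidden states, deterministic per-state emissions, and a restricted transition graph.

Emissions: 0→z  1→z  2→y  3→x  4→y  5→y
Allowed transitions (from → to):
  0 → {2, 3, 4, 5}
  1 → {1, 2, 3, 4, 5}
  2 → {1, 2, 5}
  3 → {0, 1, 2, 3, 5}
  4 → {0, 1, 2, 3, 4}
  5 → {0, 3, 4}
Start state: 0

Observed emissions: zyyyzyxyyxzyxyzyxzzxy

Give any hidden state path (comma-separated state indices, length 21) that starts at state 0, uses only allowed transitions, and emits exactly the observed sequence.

0,4,4,4,0,5,3,5,4,3,0,5,3,2,1,4,3,1,1,3,5

  [0] z  {0,1}  => 0  start
  [1] y  {2,4,5}  => 4  0->4 ok
  [2] y  {2,4,5}  => 4  4->4 ok
  [3] y  {2,4,5}  => 4  4->4 ok
  [4] z  {0,1}  => 0  4->0 ok
  [5] y  {2,4,5}  => 5  0->5 ok
  [6] x  {3}  => 3  5->3 ok
  [7] y  {2,4,5}  => 5  3->5 ok
  [8] y  {2,4,5}  => 4  5->4 ok
  [9] x  {3}  => 3  4->3 ok
  [10] z  {0,1}  => 0  3->0 ok
  [11] y  {2,4,5}  => 5  0->5 ok
  [12] x  {3}  => 3  5->3 ok
  [13] y  {2,4,5}  => 2  3->2 ok
  [14] z  {0,1}  => 1  2->1 ok
  [15] y  {2,4,5}  => 4  1->4 ok
  [16] x  {3}  => 3  4->3 ok
  [17] z  {0,1}  => 1  3->1 ok
  [18] z  {0,1}  => 1  1->1 ok
  [19] x  {3}  => 3  1->3 ok
  [20] y  {2,4,5}  => 5  3->5 ok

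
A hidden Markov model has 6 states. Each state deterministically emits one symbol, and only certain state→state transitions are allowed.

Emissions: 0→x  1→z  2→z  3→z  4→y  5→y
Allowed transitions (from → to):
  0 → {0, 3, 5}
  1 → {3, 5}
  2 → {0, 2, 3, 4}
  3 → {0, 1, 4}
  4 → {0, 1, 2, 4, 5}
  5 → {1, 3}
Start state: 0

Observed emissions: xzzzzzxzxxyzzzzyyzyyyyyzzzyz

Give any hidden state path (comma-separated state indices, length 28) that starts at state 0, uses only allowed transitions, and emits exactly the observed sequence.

0,3,1,3,1,3,0,3,0,0,5,1,3,1,3,4,5,3,4,4,4,4,4,2,3,1,5,3

  [0] x  {0}  => 0  start
  [1] z  {1,2,3}  => 3  0->3 ok
  [2] z  {1,2,3}  => 1  3->1 ok
  [3] z  {1,2,3}  => 3  1->3 ok
  [4] z  {1,2,3}  => 1  3->1 ok
  [5] z  {1,2,3}  => 3  1->3 ok
  [6] x  {0}  => 0  3->0 ok
  [7] z  {1,2,3}  => 3  0->3 ok
  [8] x  {0}  => 0  3->0 ok
  [9] x  {0}  => 0  0->0 ok
  [10] y  {4,5}  => 5  0->5 ok
  [11] z  {1,2,3}  => 1  5->1 ok
  [12] z  {1,2,3}  => 3  1->3 ok
  [13] z  {1,2,3}  => 1  3->1 ok
  [14] z  {1,2,3}  => 3  1->3 ok
  [15] y  {4,5}  => 4  3->4 ok
  [16] y  {4,5}  => 5  4->5 ok
  [17] z  {1,2,3}  => 3  5->3 ok
  [18] y  {4,5}  => 4  3->4 ok
  [19] y  {4,5}  => 4  4->4 ok
  [20] y  {4,5}  => 4  4->4 ok
  [21] y  {4,5}  => 4  4->4 ok
  [22] y  {4,5}  => 4  4->4 ok
  [23] z  {1,2,3}  => 2  4->2 ok
  [24] z  {1,2,3}  => 3  2->3 ok
  [25] z  {1,2,3}  => 1  3->1 ok
  [26] y  {4,5}  => 5  1->5 ok
  [27] z  {1,2,3}  => 3  5->3 ok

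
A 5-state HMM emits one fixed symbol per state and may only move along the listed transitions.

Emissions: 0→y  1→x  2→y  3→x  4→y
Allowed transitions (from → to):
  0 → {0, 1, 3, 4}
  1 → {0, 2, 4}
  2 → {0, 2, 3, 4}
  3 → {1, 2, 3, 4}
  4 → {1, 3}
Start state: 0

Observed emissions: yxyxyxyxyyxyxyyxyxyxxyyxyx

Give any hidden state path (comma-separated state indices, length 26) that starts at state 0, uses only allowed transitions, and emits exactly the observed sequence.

0,3,4,1,2,3,4,3,2,4,3,2,3,2,4,1,4,3,4,3,3,2,4,1,4,1

  0: obs=y cand={0,2,4} pick 0 [start]
  1: obs=x cand={1,3} pick 3 [0->3 ok]
  2: obs=y cand={0,2,4} pick 4 [3->4 ok]
  3: obs=x cand={1,3} pick 1 [4->1 ok]
  4: obs=y cand={0,2,4} pick 2 [1->2 ok]
  5: obs=x cand={1,3} pick 3 [2->3 ok]
  6: obs=y cand={0,2,4} pick 4 [3->4 ok]
  7: obs=x cand={1,3} pick 3 [4->3 ok]
  8: obs=y cand={0,2,4} pick 2 [3->2 ok]
  9: obs=y cand={0,2,4} pick 4 [2->4 ok]
  10: obs=x cand={1,3} pick 3 [4->3 ok]
  11: obs=y cand={0,2,4} pick 2 [3->2 ok]
  12: obs=x cand={1,3} pick 3 [2->3 ok]
  13: obs=y cand={0,2,4} pick 2 [3->2 ok]
  14: obs=y cand={0,2,4} pick 4 [2->4 ok]
  15: obs=x cand={1,3} pick 1 [4->1 ok]
  16: obs=y cand={0,2,4} pick 4 [1->4 ok]
  17: obs=x cand={1,3} pick 3 [4->3 ok]
  18: obs=y cand={0,2,4} pick 4 [3->4 ok]
  19: obs=x cand={1,3} pick 3 [4->3 ok]
  20: obs=x cand={1,3} pick 3 [3->3 ok]
  21: obs=y cand={0,2,4} pick 2 [3->2 ok]
  22: obs=y cand={0,2,4} pick 4 [2->4 ok]
  23: obs=x cand={1,3} pick 1 [4->1 ok]
  24: obs=y cand={0,2,4} pick 4 [1->4 ok]
  25: obs=x cand={1,3} pick 1 [4->1 ok]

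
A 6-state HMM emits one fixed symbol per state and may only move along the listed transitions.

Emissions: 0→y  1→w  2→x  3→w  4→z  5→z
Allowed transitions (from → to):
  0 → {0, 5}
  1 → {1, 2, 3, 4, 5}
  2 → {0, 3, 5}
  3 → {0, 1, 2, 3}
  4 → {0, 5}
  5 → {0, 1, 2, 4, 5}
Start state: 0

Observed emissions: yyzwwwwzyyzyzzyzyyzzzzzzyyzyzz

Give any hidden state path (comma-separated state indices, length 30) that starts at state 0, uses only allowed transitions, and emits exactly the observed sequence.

  0: obs=y cand={0} pick 0 [start]
  1: obs=y cand={0} pick 0 [0->0 ok]
  2: obs=z cand={4,5} pick 5 [0->5 ok]
  3: obs=w cand={1,3} pick 1 [5->1 ok]
  4: obs=w cand={1,3} pick 1 [1->1 ok]
  5: obs=w cand={1,3} pick 1 [1->1 ok]
  6: obs=w cand={1,3} pick 1 [1->1 ok]
  7: obs=z cand={4,5} pick 5 [1->5 ok]
  8: obs=y cand={0} pick 0 [5->0 ok]
  9: obs=y cand={0} pick 0 [0->0 ok]
  10: obs=z cand={4,5} pick 5 [0->5 ok]
  11: obs=y cand={0} pick 0 [5->0 ok]
  12: obs=z cand={4,5} pick 5 [0->5 ok]
  13: obs=z cand={4,5} pick 4 [5->4 ok]
  14: obs=y cand={0} pick 0 [4->0 ok]
  15: obs=z cand={4,5} pick 5 [0->5 ok]
  16: obs=y cand={0} pick 0 [5->0 ok]
  17: obs=y cand={0} pick 0 [0->0 ok]
  18: obs=z cand={4,5} pick 5 [0->5 ok]
  19: obs=z cand={4,5} pick 5 [5->5 ok]
  20: obs=z cand={4,5} pick 5 [5->5 ok]
  21: obs=z cand={4,5} pick 5 [5->5 ok]
  22: obs=z cand={4,5} pick 4 [5->4 ok]
  23: obs=z cand={4,5} pick 5 [4->5 ok]
  24: obs=y cand={0} pick 0 [5->0 ok]
  25: obs=y cand={0} pick 0 [0->0 ok]
  26: obs=z cand={4,5} pick 5 [0->5 ok]
  27: obs=y cand={0} pick 0 [5->0 ok]
  28: obs=z cand={4,5} pick 5 [0->5 ok]
  29: obs=z cand={4,5} pick 4 [5->4 ok]

0,0,5,1,1,1,1,5,0,0,5,0,5,4,0,5,0,0,5,5,5,5,4,5,0,0,5,0,5,4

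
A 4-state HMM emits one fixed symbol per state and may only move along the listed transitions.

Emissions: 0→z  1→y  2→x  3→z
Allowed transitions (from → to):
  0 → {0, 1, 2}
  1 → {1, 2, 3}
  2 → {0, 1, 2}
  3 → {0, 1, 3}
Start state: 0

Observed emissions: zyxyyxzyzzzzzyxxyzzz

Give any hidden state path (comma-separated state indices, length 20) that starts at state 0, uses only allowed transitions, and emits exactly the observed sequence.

0,1,2,1,1,2,0,1,3,3,3,3,3,1,2,2,1,3,3,3

  pos 0: z in {0,3}, choose 0; start
  pos 1: y in {1}, choose 1; 0->1 ok
  pos 2: x in {2}, choose 2; 1->2 ok
  pos 3: y in {1}, choose 1; 2->1 ok
  pos 4: y in {1}, choose 1; 1->1 ok
  pos 5: x in {2}, choose 2; 1->2 ok
  pos 6: z in {0,3}, choose 0; 2->0 ok
  pos 7: y in {1}, choose 1; 0->1 ok
  pos 8: z in {0,3}, choose 3; 1->3 ok
  pos 9: z in {0,3}, choose 3; 3->3 ok
  pos 10: z in {0,3}, choose 3; 3->3 ok
  pos 11: z in {0,3}, choose 3; 3->3 ok
  pos 12: z in {0,3}, choose 3; 3->3 ok
  pos 13: y in {1}, choose 1; 3->1 ok
  pos 14: x in {2}, choose 2; 1->2 ok
  pos 15: x in {2}, choose 2; 2->2 ok
  pos 16: y in {1}, choose 1; 2->1 ok
  pos 17: z in {0,3}, choose 3; 1->3 ok
  pos 18: z in {0,3}, choose 3; 3->3 ok
  pos 19: z in {0,3}, choose 3; 3->3 ok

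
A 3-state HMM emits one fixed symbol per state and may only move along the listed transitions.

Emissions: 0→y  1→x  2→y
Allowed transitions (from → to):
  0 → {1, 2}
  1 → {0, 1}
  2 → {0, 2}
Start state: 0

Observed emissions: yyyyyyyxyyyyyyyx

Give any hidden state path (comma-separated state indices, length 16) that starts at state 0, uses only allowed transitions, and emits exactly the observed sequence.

  t0 'y' -> {0,2}, take 0 (start)
  t1 'y' -> {0,2}, take 2 (0->2 ok)
  t2 'y' -> {0,2}, take 2 (2->2 ok)
  t3 'y' -> {0,2}, take 0 (2->0 ok)
  t4 'y' -> {0,2}, take 2 (0->2 ok)
  t5 'y' -> {0,2}, take 2 (2->2 ok)
  t6 'y' -> {0,2}, take 0 (2->0 ok)
  t7 'x' -> {1}, take 1 (0->1 ok)
  t8 'y' -> {0,2}, take 0 (1->0 ok)
  t9 'y' -> {0,2}, take 2 (0->2 ok)
  t10 'y' -> {0,2}, take 0 (2->0 ok)
  t11 'y' -> {0,2}, take 2 (0->2 ok)
  t12 'y' -> {0,2}, take 0 (2->0 ok)
  t13 'y' -> {0,2}, take 2 (0->2 ok)
  t14 'y' -> {0,2}, take 0 (2->0 ok)
  t15 'x' -> {1}, take 1 (0->1 ok)

0,2,2,0,2,2,0,1,0,2,0,2,0,2,0,1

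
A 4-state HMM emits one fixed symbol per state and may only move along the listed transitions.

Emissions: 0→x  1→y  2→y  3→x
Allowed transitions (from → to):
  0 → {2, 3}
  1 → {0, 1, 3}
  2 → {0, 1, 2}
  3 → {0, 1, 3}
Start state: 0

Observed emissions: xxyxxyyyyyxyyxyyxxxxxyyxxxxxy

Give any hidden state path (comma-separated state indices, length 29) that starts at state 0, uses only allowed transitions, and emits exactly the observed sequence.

0,3,1,0,3,1,1,1,1,1,0,2,2,0,2,2,0,3,3,0,3,1,1,0,3,0,3,3,1

  t0 'x' -> {0,3}, take 0 (start)
  t1 'x' -> {0,3}, take 3 (0->3 ok)
  t2 'y' -> {1,2}, take 1 (3->1 ok)
  t3 'x' -> {0,3}, take 0 (1->0 ok)
  t4 'x' -> {0,3}, take 3 (0->3 ok)
  t5 'y' -> {1,2}, take 1 (3->1 ok)
  t6 'y' -> {1,2}, take 1 (1->1 ok)
  t7 'y' -> {1,2}, take 1 (1->1 ok)
  t8 'y' -> {1,2}, take 1 (1->1 ok)
  t9 'y' -> {1,2}, take 1 (1->1 ok)
  t10 'x' -> {0,3}, take 0 (1->0 ok)
  t11 'y' -> {1,2}, take 2 (0->2 ok)
  t12 'y' -> {1,2}, take 2 (2->2 ok)
  t13 'x' -> {0,3}, take 0 (2->0 ok)
  t14 'y' -> {1,2}, take 2 (0->2 ok)
  t15 'y' -> {1,2}, take 2 (2->2 ok)
  t16 'x' -> {0,3}, take 0 (2->0 ok)
  t17 'x' -> {0,3}, take 3 (0->3 ok)
  t18 'x' -> {0,3}, take 3 (3->3 ok)
  t19 'x' -> {0,3}, take 0 (3->0 ok)
  t20 'x' -> {0,3}, take 3 (0->3 ok)
  t21 'y' -> {1,2}, take 1 (3->1 ok)
  t22 'y' -> {1,2}, take 1 (1->1 ok)
  t23 'x' -> {0,3}, take 0 (1->0 ok)
  t24 'x' -> {0,3}, take 3 (0->3 ok)
  t25 'x' -> {0,3}, take 0 (3->0 ok)
  t26 'x' -> {0,3}, take 3 (0->3 ok)
  t27 'x' -> {0,3}, take 3 (3->3 ok)
  t28 'y' -> {1,2}, take 1 (3->1 ok)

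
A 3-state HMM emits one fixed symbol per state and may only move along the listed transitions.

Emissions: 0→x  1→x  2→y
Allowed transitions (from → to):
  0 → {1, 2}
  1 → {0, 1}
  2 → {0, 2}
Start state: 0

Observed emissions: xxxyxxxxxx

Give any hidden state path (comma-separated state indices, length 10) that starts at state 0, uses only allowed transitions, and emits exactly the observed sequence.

  [0] x  {0,1}  => 0  start
  [1] x  {0,1}  => 1  0->1 ok
  [2] x  {0,1}  => 0  1->0 ok
  [3] y  {2}  => 2  0->2 ok
  [4] x  {0,1}  => 0  2->0 ok
  [5] x  {0,1}  => 1  0->1 ok
  [6] x  {0,1}  => 1  1->1 ok
  [7] x  {0,1}  => 0  1->0 ok
  [8] x  {0,1}  => 1  0->1 ok
  [9] x  {0,1}  => 1  1->1 ok

0,1,0,2,0,1,1,0,1,1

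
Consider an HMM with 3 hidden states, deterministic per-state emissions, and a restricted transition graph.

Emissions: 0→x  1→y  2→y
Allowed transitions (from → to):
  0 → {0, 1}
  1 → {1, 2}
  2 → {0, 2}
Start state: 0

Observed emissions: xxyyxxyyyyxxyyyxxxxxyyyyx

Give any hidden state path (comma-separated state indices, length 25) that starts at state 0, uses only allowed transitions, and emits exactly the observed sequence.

  [0] x  {0}  => 0  start
  [1] x  {0}  => 0  0->0 ok
  [2] y  {1,2}  => 1  0->1 ok
  [3] y  {1,2}  => 2  1->2 ok
  [4] x  {0}  => 0  2->0 ok
  [5] x  {0}  => 0  0->0 ok
  [6] y  {1,2}  => 1  0->1 ok
  [7] y  {1,2}  => 1  1->1 ok
  [8] y  {1,2}  => 1  1->1 ok
  [9] y  {1,2}  => 2  1->2 ok
  [10] x  {0}  => 0  2->0 ok
  [11] x  {0}  => 0  0->0 ok
  [12] y  {1,2}  => 1  0->1 ok
  [13] y  {1,2}  => 1  1->1 ok
  [14] y  {1,2}  => 2  1->2 ok
  [15] x  {0}  => 0  2->0 ok
  [16] x  {0}  => 0  0->0 ok
  [17] x  {0}  => 0  0->0 ok
  [18] x  {0}  => 0  0->0 ok
  [19] x  {0}  => 0  0->0 ok
  [20] y  {1,2}  => 1  0->1 ok
  [21] y  {1,2}  => 1  1->1 ok
  [22] y  {1,2}  => 2  1->2 ok
  [23] y  {1,2}  => 2  2->2 ok
  [24] x  {0}  => 0  2->0 ok

0,0,1,2,0,0,1,1,1,2,0,0,1,1,2,0,0,0,0,0,1,1,2,2,0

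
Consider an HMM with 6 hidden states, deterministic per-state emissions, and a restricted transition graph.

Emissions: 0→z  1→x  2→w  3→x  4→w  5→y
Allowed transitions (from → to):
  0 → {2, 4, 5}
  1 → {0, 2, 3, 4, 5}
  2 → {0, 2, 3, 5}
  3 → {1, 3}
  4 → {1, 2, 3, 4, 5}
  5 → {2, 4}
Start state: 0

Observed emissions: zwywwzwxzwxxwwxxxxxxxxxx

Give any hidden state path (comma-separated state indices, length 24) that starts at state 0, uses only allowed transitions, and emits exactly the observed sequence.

  0: obs=z cand={0} pick 0 [start]
  1: obs=w cand={2,4} pick 2 [0->2 ok]
  2: obs=y cand={5} pick 5 [2->5 ok]
  3: obs=w cand={2,4} pick 4 [5->4 ok]
  4: obs=w cand={2,4} pick 2 [4->2 ok]
  5: obs=z cand={0} pick 0 [2->0 ok]
  6: obs=w cand={2,4} pick 4 [0->4 ok]
  7: obs=x cand={1,3} pick 1 [4->1 ok]
  8: obs=z cand={0} pick 0 [1->0 ok]
  9: obs=w cand={2,4} pick 2 [0->2 ok]
  10: obs=x cand={1,3} pick 3 [2->3 ok]
  11: obs=x cand={1,3} pick 1 [3->1 ok]
  12: obs=w cand={2,4} pick 4 [1->4 ok]
  13: obs=w cand={2,4} pick 2 [4->2 ok]
  14: obs=x cand={1,3} pick 3 [2->3 ok]
  15: obs=x cand={1,3} pick 1 [3->1 ok]
  16: obs=x cand={1,3} pick 3 [1->3 ok]
  17: obs=x cand={1,3} pick 3 [3->3 ok]
  18: obs=x cand={1,3} pick 3 [3->3 ok]
  19: obs=x cand={1,3} pick 3 [3->3 ok]
  20: obs=x cand={1,3} pick 3 [3->3 ok]
  21: obs=x cand={1,3} pick 1 [3->1 ok]
  22: obs=x cand={1,3} pick 3 [1->3 ok]
  23: obs=x cand={1,3} pick 1 [3->1 ok]

0,2,5,4,2,0,4,1,0,2,3,1,4,2,3,1,3,3,3,3,3,1,3,1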